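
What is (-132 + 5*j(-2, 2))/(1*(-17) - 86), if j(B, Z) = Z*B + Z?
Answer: 142/103 ≈ 1.3786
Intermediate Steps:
j(B, Z) = Z + B*Z (j(B, Z) = B*Z + Z = Z + B*Z)
(-132 + 5*j(-2, 2))/(1*(-17) - 86) = (-132 + 5*(2*(1 - 2)))/(1*(-17) - 86) = (-132 + 5*(2*(-1)))/(-17 - 86) = (-132 + 5*(-2))/(-103) = (-132 - 10)*(-1/103) = -142*(-1/103) = 142/103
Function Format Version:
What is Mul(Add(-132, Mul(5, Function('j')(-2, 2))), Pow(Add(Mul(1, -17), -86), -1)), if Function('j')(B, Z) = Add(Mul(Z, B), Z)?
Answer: Rational(142, 103) ≈ 1.3786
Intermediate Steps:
Function('j')(B, Z) = Add(Z, Mul(B, Z)) (Function('j')(B, Z) = Add(Mul(B, Z), Z) = Add(Z, Mul(B, Z)))
Mul(Add(-132, Mul(5, Function('j')(-2, 2))), Pow(Add(Mul(1, -17), -86), -1)) = Mul(Add(-132, Mul(5, Mul(2, Add(1, -2)))), Pow(Add(Mul(1, -17), -86), -1)) = Mul(Add(-132, Mul(5, Mul(2, -1))), Pow(Add(-17, -86), -1)) = Mul(Add(-132, Mul(5, -2)), Pow(-103, -1)) = Mul(Add(-132, -10), Rational(-1, 103)) = Mul(-142, Rational(-1, 103)) = Rational(142, 103)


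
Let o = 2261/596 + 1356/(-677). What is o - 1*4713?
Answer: -1900935275/403492 ≈ -4711.2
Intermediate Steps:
o = 722521/403492 (o = 2261*(1/596) + 1356*(-1/677) = 2261/596 - 1356/677 = 722521/403492 ≈ 1.7907)
o - 1*4713 = 722521/403492 - 1*4713 = 722521/403492 - 4713 = -1900935275/403492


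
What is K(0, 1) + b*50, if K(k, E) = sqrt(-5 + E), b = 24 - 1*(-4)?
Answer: 1400 + 2*I ≈ 1400.0 + 2.0*I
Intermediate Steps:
b = 28 (b = 24 + 4 = 28)
K(0, 1) + b*50 = sqrt(-5 + 1) + 28*50 = sqrt(-4) + 1400 = 2*I + 1400 = 1400 + 2*I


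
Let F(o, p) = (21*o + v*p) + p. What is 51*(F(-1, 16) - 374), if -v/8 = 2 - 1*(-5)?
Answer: -65025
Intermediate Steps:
v = -56 (v = -8*(2 - 1*(-5)) = -8*(2 + 5) = -8*7 = -56)
F(o, p) = -55*p + 21*o (F(o, p) = (21*o - 56*p) + p = (-56*p + 21*o) + p = -55*p + 21*o)
51*(F(-1, 16) - 374) = 51*((-55*16 + 21*(-1)) - 374) = 51*((-880 - 21) - 374) = 51*(-901 - 374) = 51*(-1275) = -65025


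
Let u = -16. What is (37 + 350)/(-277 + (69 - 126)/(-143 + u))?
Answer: -20511/14662 ≈ -1.3989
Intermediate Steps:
(37 + 350)/(-277 + (69 - 126)/(-143 + u)) = (37 + 350)/(-277 + (69 - 126)/(-143 - 16)) = 387/(-277 - 57/(-159)) = 387/(-277 - 57*(-1/159)) = 387/(-277 + 19/53) = 387/(-14662/53) = 387*(-53/14662) = -20511/14662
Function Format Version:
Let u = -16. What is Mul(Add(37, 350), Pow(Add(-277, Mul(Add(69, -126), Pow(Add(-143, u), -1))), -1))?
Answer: Rational(-20511, 14662) ≈ -1.3989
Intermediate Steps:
Mul(Add(37, 350), Pow(Add(-277, Mul(Add(69, -126), Pow(Add(-143, u), -1))), -1)) = Mul(Add(37, 350), Pow(Add(-277, Mul(Add(69, -126), Pow(Add(-143, -16), -1))), -1)) = Mul(387, Pow(Add(-277, Mul(-57, Pow(-159, -1))), -1)) = Mul(387, Pow(Add(-277, Mul(-57, Rational(-1, 159))), -1)) = Mul(387, Pow(Add(-277, Rational(19, 53)), -1)) = Mul(387, Pow(Rational(-14662, 53), -1)) = Mul(387, Rational(-53, 14662)) = Rational(-20511, 14662)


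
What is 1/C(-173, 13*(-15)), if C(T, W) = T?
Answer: -1/173 ≈ -0.0057803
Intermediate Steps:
1/C(-173, 13*(-15)) = 1/(-173) = -1/173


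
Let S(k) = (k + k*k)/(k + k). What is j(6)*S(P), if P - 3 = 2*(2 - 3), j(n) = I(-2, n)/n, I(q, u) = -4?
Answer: -⅔ ≈ -0.66667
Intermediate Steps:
j(n) = -4/n
P = 1 (P = 3 + 2*(2 - 3) = 3 + 2*(-1) = 3 - 2 = 1)
S(k) = (k + k²)/(2*k) (S(k) = (k + k²)/((2*k)) = (k + k²)*(1/(2*k)) = (k + k²)/(2*k))
j(6)*S(P) = (-4/6)*(½ + (½)*1) = (-4*⅙)*(½ + ½) = -⅔*1 = -⅔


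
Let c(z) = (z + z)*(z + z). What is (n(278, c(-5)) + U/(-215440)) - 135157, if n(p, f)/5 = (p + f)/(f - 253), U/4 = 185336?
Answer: -30941728413/228905 ≈ -1.3517e+5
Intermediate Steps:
U = 741344 (U = 4*185336 = 741344)
c(z) = 4*z² (c(z) = (2*z)*(2*z) = 4*z²)
n(p, f) = 5*(f + p)/(-253 + f) (n(p, f) = 5*((p + f)/(f - 253)) = 5*((f + p)/(-253 + f)) = 5*(f + p)/(-253 + f))
(n(278, c(-5)) + U/(-215440)) - 135157 = (5*(4*(-5)² + 278)/(-253 + 4*(-5)²) + 741344/(-215440)) - 135157 = (5*(4*25 + 278)/(-253 + 4*25) + 741344*(-1/215440)) - 135157 = (5*(100 + 278)/(-253 + 100) - 46334/13465) - 135157 = (5*378/(-153) - 46334/13465) - 135157 = (5*(-1/153)*378 - 46334/13465) - 135157 = (-210/17 - 46334/13465) - 135157 = -3615328/228905 - 135157 = -30941728413/228905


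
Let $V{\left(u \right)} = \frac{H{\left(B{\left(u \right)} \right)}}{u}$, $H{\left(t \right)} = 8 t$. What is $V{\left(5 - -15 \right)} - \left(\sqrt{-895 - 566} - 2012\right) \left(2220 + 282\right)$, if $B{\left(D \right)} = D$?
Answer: $5034032 - 2502 i \sqrt{1461} \approx 5.034 \cdot 10^{6} - 95634.0 i$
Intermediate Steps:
$V{\left(u \right)} = 8$ ($V{\left(u \right)} = \frac{8 u}{u} = 8$)
$V{\left(5 - -15 \right)} - \left(\sqrt{-895 - 566} - 2012\right) \left(2220 + 282\right) = 8 - \left(\sqrt{-895 - 566} - 2012\right) \left(2220 + 282\right) = 8 - \left(\sqrt{-1461} - 2012\right) 2502 = 8 - \left(i \sqrt{1461} - 2012\right) 2502 = 8 - \left(-2012 + i \sqrt{1461}\right) 2502 = 8 - \left(-5034024 + 2502 i \sqrt{1461}\right) = 8 + \left(5034024 - 2502 i \sqrt{1461}\right) = 5034032 - 2502 i \sqrt{1461}$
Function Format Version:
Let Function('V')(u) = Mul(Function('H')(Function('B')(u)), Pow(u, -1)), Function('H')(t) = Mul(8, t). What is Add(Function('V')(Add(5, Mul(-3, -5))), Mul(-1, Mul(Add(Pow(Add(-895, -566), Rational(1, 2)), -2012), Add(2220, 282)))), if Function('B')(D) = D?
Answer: Add(5034032, Mul(-2502, I, Pow(1461, Rational(1, 2)))) ≈ Add(5.0340e+6, Mul(-95634., I))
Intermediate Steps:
Function('V')(u) = 8 (Function('V')(u) = Mul(Mul(8, u), Pow(u, -1)) = 8)
Add(Function('V')(Add(5, Mul(-3, -5))), Mul(-1, Mul(Add(Pow(Add(-895, -566), Rational(1, 2)), -2012), Add(2220, 282)))) = Add(8, Mul(-1, Mul(Add(Pow(Add(-895, -566), Rational(1, 2)), -2012), Add(2220, 282)))) = Add(8, Mul(-1, Mul(Add(Pow(-1461, Rational(1, 2)), -2012), 2502))) = Add(8, Mul(-1, Mul(Add(Mul(I, Pow(1461, Rational(1, 2))), -2012), 2502))) = Add(8, Mul(-1, Mul(Add(-2012, Mul(I, Pow(1461, Rational(1, 2)))), 2502))) = Add(8, Mul(-1, Add(-5034024, Mul(2502, I, Pow(1461, Rational(1, 2)))))) = Add(8, Add(5034024, Mul(-2502, I, Pow(1461, Rational(1, 2))))) = Add(5034032, Mul(-2502, I, Pow(1461, Rational(1, 2))))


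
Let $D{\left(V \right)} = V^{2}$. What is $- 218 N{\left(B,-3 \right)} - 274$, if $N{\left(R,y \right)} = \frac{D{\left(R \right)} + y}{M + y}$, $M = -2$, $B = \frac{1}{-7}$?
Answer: $- \frac{98958}{245} \approx -403.91$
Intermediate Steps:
$B = - \frac{1}{7} \approx -0.14286$
$N{\left(R,y \right)} = \frac{y + R^{2}}{-2 + y}$ ($N{\left(R,y \right)} = \frac{R^{2} + y}{-2 + y} = \frac{y + R^{2}}{-2 + y}$)
$- 218 N{\left(B,-3 \right)} - 274 = - 218 \frac{-3 + \left(- \frac{1}{7}\right)^{2}}{-2 - 3} - 274 = - 218 \frac{-3 + \frac{1}{49}}{-5} - 274 = - 218 \left(\left(- \frac{1}{5}\right) \left(- \frac{146}{49}\right)\right) - 274 = \left(-218\right) \frac{146}{245} - 274 = - \frac{31828}{245} - 274 = - \frac{98958}{245}$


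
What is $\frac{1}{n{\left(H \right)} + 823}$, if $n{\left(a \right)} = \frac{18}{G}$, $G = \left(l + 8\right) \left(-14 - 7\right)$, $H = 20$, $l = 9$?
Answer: $\frac{119}{97931} \approx 0.0012151$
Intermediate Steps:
$G = -357$ ($G = \left(9 + 8\right) \left(-14 - 7\right) = 17 \left(-21\right) = -357$)
$n{\left(a \right)} = - \frac{6}{119}$ ($n{\left(a \right)} = \frac{18}{-357} = 18 \left(- \frac{1}{357}\right) = - \frac{6}{119}$)
$\frac{1}{n{\left(H \right)} + 823} = \frac{1}{- \frac{6}{119} + 823} = \frac{1}{\frac{97931}{119}} = \frac{119}{97931}$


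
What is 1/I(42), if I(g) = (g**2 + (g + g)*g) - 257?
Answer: 1/5035 ≈ 0.00019861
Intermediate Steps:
I(g) = -257 + 3*g**2 (I(g) = (g**2 + (2*g)*g) - 257 = (g**2 + 2*g**2) - 257 = 3*g**2 - 257 = -257 + 3*g**2)
1/I(42) = 1/(-257 + 3*42**2) = 1/(-257 + 3*1764) = 1/(-257 + 5292) = 1/5035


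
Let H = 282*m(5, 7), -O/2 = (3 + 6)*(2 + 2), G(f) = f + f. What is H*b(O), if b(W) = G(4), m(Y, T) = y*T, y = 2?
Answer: 31584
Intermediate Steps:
G(f) = 2*f
O = -72 (O = -2*(3 + 6)*(2 + 2) = -18*4 = -2*36 = -72)
m(Y, T) = 2*T
b(W) = 8 (b(W) = 2*4 = 8)
H = 3948 (H = 282*(2*7) = 282*14 = 3948)
H*b(O) = 3948*8 = 31584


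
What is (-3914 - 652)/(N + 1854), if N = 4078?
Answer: -2283/2966 ≈ -0.76972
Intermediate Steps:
(-3914 - 652)/(N + 1854) = (-3914 - 652)/(4078 + 1854) = -4566/5932 = -4566*1/5932 = -2283/2966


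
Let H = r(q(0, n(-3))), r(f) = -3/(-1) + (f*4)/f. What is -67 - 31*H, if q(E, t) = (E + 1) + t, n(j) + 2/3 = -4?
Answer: -284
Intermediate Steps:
n(j) = -14/3 (n(j) = -2/3 - 4 = -14/3)
q(E, t) = 1 + E + t (q(E, t) = (1 + E) + t = 1 + E + t)
r(f) = 7 (r(f) = -3*(-1) + (4*f)/f = 3 + 4 = 7)
H = 7
-67 - 31*H = -67 - 31*7 = -67 - 217 = -284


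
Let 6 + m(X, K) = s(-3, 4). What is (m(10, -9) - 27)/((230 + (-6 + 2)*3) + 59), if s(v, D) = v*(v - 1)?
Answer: -21/277 ≈ -0.075812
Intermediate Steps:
s(v, D) = v*(-1 + v)
m(X, K) = 6 (m(X, K) = -6 - 3*(-1 - 3) = -6 - 3*(-4) = -6 + 12 = 6)
(m(10, -9) - 27)/((230 + (-6 + 2)*3) + 59) = (6 - 27)/((230 + (-6 + 2)*3) + 59) = -21/((230 - 4*3) + 59) = -21/((230 - 12) + 59) = -21/(218 + 59) = -21/277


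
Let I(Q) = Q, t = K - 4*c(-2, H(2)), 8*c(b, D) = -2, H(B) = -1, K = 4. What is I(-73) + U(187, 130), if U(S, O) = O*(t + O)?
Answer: 17477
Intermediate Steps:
c(b, D) = -¼ (c(b, D) = (⅛)*(-2) = -¼)
t = 5 (t = 4 - 4*(-¼) = 4 + 1 = 5)
U(S, O) = O*(5 + O)
I(-73) + U(187, 130) = -73 + 130*(5 + 130) = -73 + 130*135 = -73 + 17550 = 17477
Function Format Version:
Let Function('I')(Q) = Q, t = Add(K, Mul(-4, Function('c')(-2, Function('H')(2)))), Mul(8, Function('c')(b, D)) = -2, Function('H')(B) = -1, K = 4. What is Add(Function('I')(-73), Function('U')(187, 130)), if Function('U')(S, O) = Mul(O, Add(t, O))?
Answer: 17477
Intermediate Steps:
Function('c')(b, D) = Rational(-1, 4) (Function('c')(b, D) = Mul(Rational(1, 8), -2) = Rational(-1, 4))
t = 5 (t = Add(4, Mul(-4, Rational(-1, 4))) = Add(4, 1) = 5)
Function('U')(S, O) = Mul(O, Add(5, O))
Add(Function('I')(-73), Function('U')(187, 130)) = Add(-73, Mul(130, Add(5, 130))) = Add(-73, Mul(130, 135)) = Add(-73, 17550) = 17477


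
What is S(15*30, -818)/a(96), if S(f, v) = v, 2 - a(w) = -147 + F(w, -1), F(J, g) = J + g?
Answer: -409/27 ≈ -15.148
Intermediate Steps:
a(w) = 150 - w (a(w) = 2 - (-147 + (w - 1)) = 2 - (-147 + (-1 + w)) = 2 - (-148 + w) = 2 + (148 - w) = 150 - w)
S(15*30, -818)/a(96) = -818/(150 - 1*96) = -818/(150 - 96) = -818/54 = -818*1/54 = -409/27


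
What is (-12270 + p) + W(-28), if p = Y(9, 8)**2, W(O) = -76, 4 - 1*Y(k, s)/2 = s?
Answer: -12282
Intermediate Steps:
Y(k, s) = 8 - 2*s
p = 64 (p = (8 - 2*8)**2 = (8 - 16)**2 = (-8)**2 = 64)
(-12270 + p) + W(-28) = (-12270 + 64) - 76 = -12206 - 76 = -12282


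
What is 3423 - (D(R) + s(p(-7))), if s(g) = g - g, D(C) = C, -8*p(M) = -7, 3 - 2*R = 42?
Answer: 6885/2 ≈ 3442.5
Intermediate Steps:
R = -39/2 (R = 3/2 - ½*42 = 3/2 - 21 = -39/2 ≈ -19.500)
p(M) = 7/8 (p(M) = -⅛*(-7) = 7/8)
s(g) = 0
3423 - (D(R) + s(p(-7))) = 3423 - (-39/2 + 0) = 3423 - 1*(-39/2) = 3423 + 39/2 = 6885/2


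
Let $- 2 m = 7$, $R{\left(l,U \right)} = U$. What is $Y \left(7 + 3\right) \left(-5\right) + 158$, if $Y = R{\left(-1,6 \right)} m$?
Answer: $1208$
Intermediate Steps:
$m = - \frac{7}{2}$ ($m = \left(- \frac{1}{2}\right) 7 = - \frac{7}{2} \approx -3.5$)
$Y = -21$ ($Y = 6 \left(- \frac{7}{2}\right) = -21$)
$Y \left(7 + 3\right) \left(-5\right) + 158 = - 21 \left(7 + 3\right) \left(-5\right) + 158 = - 21 \cdot 10 \left(-5\right) + 158 = \left(-21\right) \left(-50\right) + 158 = 1050 + 158 = 1208$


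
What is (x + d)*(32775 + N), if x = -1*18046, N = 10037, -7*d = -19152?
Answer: -655451720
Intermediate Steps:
d = 2736 (d = -⅐*(-19152) = 2736)
x = -18046
(x + d)*(32775 + N) = (-18046 + 2736)*(32775 + 10037) = -15310*42812 = -655451720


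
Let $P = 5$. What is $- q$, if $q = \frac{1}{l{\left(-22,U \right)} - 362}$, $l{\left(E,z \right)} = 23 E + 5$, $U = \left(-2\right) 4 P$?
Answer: $\frac{1}{863} \approx 0.0011587$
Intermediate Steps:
$U = -40$ ($U = \left(-2\right) 4 \cdot 5 = \left(-8\right) 5 = -40$)
$l{\left(E,z \right)} = 5 + 23 E$
$q = - \frac{1}{863}$ ($q = \frac{1}{\left(5 + 23 \left(-22\right)\right) - 362} = \frac{1}{\left(5 - 506\right) - 362} = \frac{1}{-501 - 362} = \frac{1}{-863} = - \frac{1}{863} \approx -0.0011587$)
$- q = \left(-1\right) \left(- \frac{1}{863}\right) = \frac{1}{863}$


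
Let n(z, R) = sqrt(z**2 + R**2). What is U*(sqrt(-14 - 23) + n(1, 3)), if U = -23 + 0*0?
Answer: -23*sqrt(10) - 23*I*sqrt(37) ≈ -72.732 - 139.9*I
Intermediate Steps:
n(z, R) = sqrt(R**2 + z**2)
U = -23 (U = -23 + 0 = -23)
U*(sqrt(-14 - 23) + n(1, 3)) = -23*(sqrt(-14 - 23) + sqrt(3**2 + 1**2)) = -23*(sqrt(-37) + sqrt(9 + 1)) = -23*(I*sqrt(37) + sqrt(10)) = -23*(sqrt(10) + I*sqrt(37)) = -23*sqrt(10) - 23*I*sqrt(37)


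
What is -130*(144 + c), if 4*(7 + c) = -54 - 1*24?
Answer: -15275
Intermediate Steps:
c = -53/2 (c = -7 + (-54 - 1*24)/4 = -7 + (-54 - 24)/4 = -7 + (1/4)*(-78) = -7 - 39/2 = -53/2 ≈ -26.500)
-130*(144 + c) = -130*(144 - 53/2) = -130*235/2 = -15275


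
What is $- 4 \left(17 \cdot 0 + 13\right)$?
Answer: $-52$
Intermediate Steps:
$- 4 \left(17 \cdot 0 + 13\right) = - 4 \left(0 + 13\right) = \left(-4\right) 13 = -52$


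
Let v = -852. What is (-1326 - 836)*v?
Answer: 1842024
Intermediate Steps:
(-1326 - 836)*v = (-1326 - 836)*(-852) = -2162*(-852) = 1842024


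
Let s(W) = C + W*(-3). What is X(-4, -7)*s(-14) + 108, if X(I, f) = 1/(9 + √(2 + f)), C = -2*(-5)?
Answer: 4878/43 - 26*I*√5/43 ≈ 113.44 - 1.352*I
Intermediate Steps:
C = 10
s(W) = 10 - 3*W (s(W) = 10 + W*(-3) = 10 - 3*W)
X(-4, -7)*s(-14) + 108 = (10 - 3*(-14))/(9 + √(2 - 7)) + 108 = (10 + 42)/(9 + √(-5)) + 108 = 52/(9 + I*√5) + 108 = 108 + 52/(9 + I*√5)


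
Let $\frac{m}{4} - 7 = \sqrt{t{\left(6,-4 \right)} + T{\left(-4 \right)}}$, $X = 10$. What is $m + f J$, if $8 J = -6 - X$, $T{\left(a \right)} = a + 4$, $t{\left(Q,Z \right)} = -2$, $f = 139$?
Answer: $-250 + 4 i \sqrt{2} \approx -250.0 + 5.6569 i$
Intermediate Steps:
$T{\left(a \right)} = 4 + a$
$m = 28 + 4 i \sqrt{2}$ ($m = 28 + 4 \sqrt{-2 + \left(4 - 4\right)} = 28 + 4 \sqrt{-2 + 0} = 28 + 4 \sqrt{-2} = 28 + 4 i \sqrt{2} \approx 28.0 + 5.6569 i$)
$J = -2$ ($J = \frac{-6 - 10}{8} = \frac{1}{8} \left(-16\right) = -2$)
$m + f J = \left(28 + 4 i \sqrt{2}\right) + 139 \left(-2\right) = \left(28 + 4 i \sqrt{2}\right) - 278 = -250 + 4 i \sqrt{2}$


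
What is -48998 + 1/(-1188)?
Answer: -58209625/1188 ≈ -48998.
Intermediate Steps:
-48998 + 1/(-1188) = -48998 - 1/1188 = -58209625/1188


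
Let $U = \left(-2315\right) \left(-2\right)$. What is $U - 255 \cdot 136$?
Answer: $-30050$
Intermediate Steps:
$U = 4630$
$U - 255 \cdot 136 = 4630 - 255 \cdot 136 = 4630 - 34680 = -30050$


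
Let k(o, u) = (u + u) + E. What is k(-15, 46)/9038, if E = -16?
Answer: 38/4519 ≈ 0.0084089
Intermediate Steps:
k(o, u) = -16 + 2*u (k(o, u) = (u + u) - 16 = 2*u - 16 = -16 + 2*u)
k(-15, 46)/9038 = (-16 + 2*46)/9038 = (-16 + 92)*(1/9038) = 76*(1/9038) = 38/4519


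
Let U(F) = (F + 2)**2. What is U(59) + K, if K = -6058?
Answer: -2337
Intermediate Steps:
U(F) = (2 + F)**2
U(59) + K = (2 + 59)**2 - 6058 = 61**2 - 6058 = 3721 - 6058 = -2337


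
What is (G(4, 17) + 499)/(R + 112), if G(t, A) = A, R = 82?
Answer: 258/97 ≈ 2.6598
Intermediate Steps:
(G(4, 17) + 499)/(R + 112) = (17 + 499)/(82 + 112) = 516/194 = 516*(1/194) = 258/97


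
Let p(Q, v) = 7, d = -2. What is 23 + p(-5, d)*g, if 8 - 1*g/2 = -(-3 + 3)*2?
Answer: 135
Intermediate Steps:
g = 16 (g = 16 - (-2)*(-3 + 3)*2 = 16 - (-2)*0*2 = 16 - (-2)*0 = 16 - 2*0 = 16 + 0 = 16)
23 + p(-5, d)*g = 23 + 7*16 = 23 + 112 = 135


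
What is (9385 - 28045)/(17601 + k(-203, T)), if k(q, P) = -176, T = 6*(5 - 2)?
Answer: -3732/3485 ≈ -1.0709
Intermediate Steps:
T = 18 (T = 6*3 = 18)
(9385 - 28045)/(17601 + k(-203, T)) = (9385 - 28045)/(17601 - 176) = -18660/17425 = -18660*1/17425 = -3732/3485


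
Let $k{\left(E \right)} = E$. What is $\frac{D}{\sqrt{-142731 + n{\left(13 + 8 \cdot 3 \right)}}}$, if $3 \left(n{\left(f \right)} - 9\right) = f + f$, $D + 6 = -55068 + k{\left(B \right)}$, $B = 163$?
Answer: $\frac{54911 i \sqrt{321069}}{214046} \approx 145.36 i$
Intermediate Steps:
$D = -54911$ ($D = -6 + \left(-55068 + 163\right) = -6 - 54905 = -54911$)
$n{\left(f \right)} = 9 + \frac{2 f}{3}$ ($n{\left(f \right)} = 9 + \frac{f + f}{3} = 9 + \frac{2 f}{3}$)
$\frac{D}{\sqrt{-142731 + n{\left(13 + 8 \cdot 3 \right)}}} = - \frac{54911}{\sqrt{-142731 + \left(9 + \frac{2 \left(13 + 8 \cdot 3\right)}{3}\right)}} = - \frac{54911}{\sqrt{-142731 + \left(9 + \frac{2 \left(13 + 24\right)}{3}\right)}} = - \frac{54911}{\sqrt{-142731 + \left(9 + \frac{2}{3} \cdot 37\right)}} = - \frac{54911}{\sqrt{-142731 + \left(9 + \frac{74}{3}\right)}} = - \frac{54911}{\sqrt{-142731 + \frac{101}{3}}} = - \frac{54911}{\sqrt{- \frac{428092}{3}}} = - \frac{54911}{\frac{2}{3} i \sqrt{321069}} = - 54911 \left(- \frac{i \sqrt{321069}}{214046}\right) = \frac{54911 i \sqrt{321069}}{214046}$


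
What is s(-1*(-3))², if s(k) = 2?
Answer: 4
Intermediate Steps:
s(-1*(-3))² = 2² = 4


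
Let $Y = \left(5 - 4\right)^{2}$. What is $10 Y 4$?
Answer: $40$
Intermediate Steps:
$Y = 1$ ($Y = 1^{2} = 1$)
$10 Y 4 = 10 \cdot 1 \cdot 4 = 10 \cdot 4 = 40$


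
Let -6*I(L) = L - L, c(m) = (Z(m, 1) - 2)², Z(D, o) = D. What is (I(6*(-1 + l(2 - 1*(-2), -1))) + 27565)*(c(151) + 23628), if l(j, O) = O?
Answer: 1263276385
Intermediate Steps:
c(m) = (-2 + m)² (c(m) = (m - 2)² = (-2 + m)²)
I(L) = 0 (I(L) = -(L - L)/6 = -⅙*0 = 0)
(I(6*(-1 + l(2 - 1*(-2), -1))) + 27565)*(c(151) + 23628) = (0 + 27565)*((-2 + 151)² + 23628) = 27565*(149² + 23628) = 27565*(22201 + 23628) = 27565*45829 = 1263276385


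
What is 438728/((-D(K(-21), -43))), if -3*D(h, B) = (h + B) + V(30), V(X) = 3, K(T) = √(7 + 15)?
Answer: -8774560/263 - 219364*√22/263 ≈ -37276.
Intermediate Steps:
K(T) = √22
D(h, B) = -1 - B/3 - h/3 (D(h, B) = -((h + B) + 3)/3 = -((B + h) + 3)/3 = -(3 + B + h)/3 = -1 - B/3 - h/3)
438728/((-D(K(-21), -43))) = 438728/((-(-1 - ⅓*(-43) - √22/3))) = 438728/((-(-1 + 43/3 - √22/3))) = 438728/((-(40/3 - √22/3))) = 438728/(-40/3 + √22/3)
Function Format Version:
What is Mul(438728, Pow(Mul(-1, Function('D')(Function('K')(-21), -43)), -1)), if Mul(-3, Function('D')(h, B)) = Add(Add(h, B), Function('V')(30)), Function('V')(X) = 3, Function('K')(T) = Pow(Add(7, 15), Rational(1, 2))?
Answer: Add(Rational(-8774560, 263), Mul(Rational(-219364, 263), Pow(22, Rational(1, 2)))) ≈ -37276.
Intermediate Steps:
Function('K')(T) = Pow(22, Rational(1, 2))
Function('D')(h, B) = Add(-1, Mul(Rational(-1, 3), B), Mul(Rational(-1, 3), h)) (Function('D')(h, B) = Mul(Rational(-1, 3), Add(Add(h, B), 3)) = Mul(Rational(-1, 3), Add(Add(B, h), 3)) = Mul(Rational(-1, 3), Add(3, B, h)) = Add(-1, Mul(Rational(-1, 3), B), Mul(Rational(-1, 3), h)))
Mul(438728, Pow(Mul(-1, Function('D')(Function('K')(-21), -43)), -1)) = Mul(438728, Pow(Mul(-1, Add(-1, Mul(Rational(-1, 3), -43), Mul(Rational(-1, 3), Pow(22, Rational(1, 2))))), -1)) = Mul(438728, Pow(Mul(-1, Add(-1, Rational(43, 3), Mul(Rational(-1, 3), Pow(22, Rational(1, 2))))), -1)) = Mul(438728, Pow(Mul(-1, Add(Rational(40, 3), Mul(Rational(-1, 3), Pow(22, Rational(1, 2))))), -1)) = Mul(438728, Pow(Add(Rational(-40, 3), Mul(Rational(1, 3), Pow(22, Rational(1, 2)))), -1))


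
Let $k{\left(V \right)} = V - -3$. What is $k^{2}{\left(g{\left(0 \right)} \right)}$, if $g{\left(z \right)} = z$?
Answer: $9$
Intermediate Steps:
$k{\left(V \right)} = 3 + V$ ($k{\left(V \right)} = V + 3 = 3 + V$)
$k^{2}{\left(g{\left(0 \right)} \right)} = \left(3 + 0\right)^{2} = 3^{2} = 9$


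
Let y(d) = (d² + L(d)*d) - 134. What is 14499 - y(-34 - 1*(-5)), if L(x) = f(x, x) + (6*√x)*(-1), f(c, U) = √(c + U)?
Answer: 13792 - 174*I*√29 + 29*I*√58 ≈ 13792.0 - 716.16*I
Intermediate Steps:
f(c, U) = √(U + c)
L(x) = -6*√x + √2*√x (L(x) = √(x + x) + (6*√x)*(-1) = √(2*x) - 6*√x = √2*√x - 6*√x = -6*√x + √2*√x)
y(d) = -134 + d² + d^(3/2)*(-6 + √2) (y(d) = (d² + (√d*(-6 + √2))*d) - 134 = (d² + d^(3/2)*(-6 + √2)) - 134 = -134 + d² + d^(3/2)*(-6 + √2))
14499 - y(-34 - 1*(-5)) = 14499 - (-134 + (-34 - 1*(-5))² - (-34 - 1*(-5))^(3/2)*(6 - √2)) = 14499 - (-134 + (-34 + 5)² - (-34 + 5)^(3/2)*(6 - √2)) = 14499 - (-134 + (-29)² - (-29)^(3/2)*(6 - √2)) = 14499 - (-134 + 841 - (-29*I*√29)*(6 - √2)) = 14499 - (-134 + 841 + 29*I*√29*(6 - √2)) = 14499 - (707 + 29*I*√29*(6 - √2)) = 14499 + (-707 - 29*I*√29*(6 - √2)) = 13792 - 29*I*√29*(6 - √2)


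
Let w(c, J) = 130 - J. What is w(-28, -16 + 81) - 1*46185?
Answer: -46120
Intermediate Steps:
w(-28, -16 + 81) - 1*46185 = (130 - (-16 + 81)) - 1*46185 = (130 - 1*65) - 46185 = (130 - 65) - 46185 = 65 - 46185 = -46120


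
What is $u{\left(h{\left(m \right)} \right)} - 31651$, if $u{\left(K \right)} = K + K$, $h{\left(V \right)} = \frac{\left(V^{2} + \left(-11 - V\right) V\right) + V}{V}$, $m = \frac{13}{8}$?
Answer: $-31671$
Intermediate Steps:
$m = \frac{13}{8}$ ($m = 13 \cdot \frac{1}{8} = \frac{13}{8} \approx 1.625$)
$h{\left(V \right)} = \frac{V + V^{2} + V \left(-11 - V\right)}{V}$ ($h{\left(V \right)} = \frac{\left(V^{2} + V \left(-11 - V\right)\right) + V}{V} = \frac{V + V^{2} + V \left(-11 - V\right)}{V}$)
$u{\left(K \right)} = 2 K$
$u{\left(h{\left(m \right)} \right)} - 31651 = 2 \left(-10\right) - 31651 = -20 - 31651 = -31671$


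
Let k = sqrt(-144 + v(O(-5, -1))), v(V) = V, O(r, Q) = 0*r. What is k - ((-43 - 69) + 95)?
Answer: 17 + 12*I ≈ 17.0 + 12.0*I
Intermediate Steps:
O(r, Q) = 0
k = 12*I (k = sqrt(-144 + 0) = sqrt(-144) = 12*I ≈ 12.0*I)
k - ((-43 - 69) + 95) = 12*I - ((-43 - 69) + 95) = 12*I - (-112 + 95) = 12*I - 1*(-17) = 12*I + 17 = 17 + 12*I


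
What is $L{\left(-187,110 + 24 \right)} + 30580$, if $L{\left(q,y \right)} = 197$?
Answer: $30777$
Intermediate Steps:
$L{\left(-187,110 + 24 \right)} + 30580 = 197 + 30580 = 30777$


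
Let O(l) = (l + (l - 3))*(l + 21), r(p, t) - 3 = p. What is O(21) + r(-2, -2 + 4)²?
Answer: 1639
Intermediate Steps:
r(p, t) = 3 + p
O(l) = (-3 + 2*l)*(21 + l) (O(l) = (l + (-3 + l))*(21 + l) = (-3 + 2*l)*(21 + l))
O(21) + r(-2, -2 + 4)² = (-63 + 2*21² + 39*21) + (3 - 2)² = (-63 + 2*441 + 819) + 1² = (-63 + 882 + 819) + 1 = 1638 + 1 = 1639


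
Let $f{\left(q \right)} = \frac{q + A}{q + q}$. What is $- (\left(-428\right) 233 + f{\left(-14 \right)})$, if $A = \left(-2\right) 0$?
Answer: $\frac{199447}{2} \approx 99724.0$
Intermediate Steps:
$A = 0$
$f{\left(q \right)} = \frac{1}{2}$ ($f{\left(q \right)} = \frac{q + 0}{q + q} = \frac{q}{2 q} = q \frac{1}{2 q} = \frac{1}{2}$)
$- (\left(-428\right) 233 + f{\left(-14 \right)}) = - (\left(-428\right) 233 + \frac{1}{2}) = - (-99724 + \frac{1}{2}) = \left(-1\right) \left(- \frac{199447}{2}\right) = \frac{199447}{2}$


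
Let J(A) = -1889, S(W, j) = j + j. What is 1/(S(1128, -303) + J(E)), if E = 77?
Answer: -1/2495 ≈ -0.00040080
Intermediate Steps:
S(W, j) = 2*j
1/(S(1128, -303) + J(E)) = 1/(2*(-303) - 1889) = 1/(-606 - 1889) = 1/(-2495) = -1/2495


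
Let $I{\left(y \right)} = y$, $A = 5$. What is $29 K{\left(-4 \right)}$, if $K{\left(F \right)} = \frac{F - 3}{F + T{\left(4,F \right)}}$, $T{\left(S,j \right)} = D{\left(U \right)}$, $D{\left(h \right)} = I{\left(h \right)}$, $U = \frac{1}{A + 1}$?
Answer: $\frac{1218}{23} \approx 52.957$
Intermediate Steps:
$U = \frac{1}{6}$ ($U = \frac{1}{5 + 1} = \frac{1}{6} \approx 0.16667$)
$D{\left(h \right)} = h$
$T{\left(S,j \right)} = \frac{1}{6}$
$K{\left(F \right)} = \frac{-3 + F}{\frac{1}{6} + F}$ ($K{\left(F \right)} = \frac{F - 3}{F + \frac{1}{6}} = \frac{-3 + F}{\frac{1}{6} + F}$)
$29 K{\left(-4 \right)} = 29 \frac{6 \left(-3 - 4\right)}{1 + 6 \left(-4\right)} = 29 \cdot 6 \frac{1}{1 - 24} \left(-7\right) = 29 \cdot 6 \frac{1}{-23} \left(-7\right) = 29 \cdot 6 \left(- \frac{1}{23}\right) \left(-7\right) = 29 \cdot \frac{42}{23} = \frac{1218}{23}$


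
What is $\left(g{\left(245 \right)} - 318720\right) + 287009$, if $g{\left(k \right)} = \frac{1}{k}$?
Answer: $- \frac{7769194}{245} \approx -31711.0$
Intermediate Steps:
$\left(g{\left(245 \right)} - 318720\right) + 287009 = \left(\frac{1}{245} - 318720\right) + 287009 = - \frac{78086399}{245} + 287009 = - \frac{7769194}{245}$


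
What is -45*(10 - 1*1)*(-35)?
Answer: 14175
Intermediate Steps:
-45*(10 - 1*1)*(-35) = -45*(10 - 1)*(-35) = -45*9*(-35) = -405*(-35) = 14175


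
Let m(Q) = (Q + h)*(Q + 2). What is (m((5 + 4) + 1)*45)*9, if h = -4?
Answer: 29160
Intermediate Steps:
m(Q) = (-4 + Q)*(2 + Q) (m(Q) = (Q - 4)*(Q + 2) = (-4 + Q)*(2 + Q))
(m((5 + 4) + 1)*45)*9 = ((-8 + ((5 + 4) + 1)² - 2*((5 + 4) + 1))*45)*9 = ((-8 + (9 + 1)² - 2*(9 + 1))*45)*9 = ((-8 + 10² - 2*10)*45)*9 = ((-8 + 100 - 20)*45)*9 = (72*45)*9 = 3240*9 = 29160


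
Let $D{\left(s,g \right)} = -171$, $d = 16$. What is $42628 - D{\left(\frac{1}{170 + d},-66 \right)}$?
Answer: $42799$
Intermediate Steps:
$42628 - D{\left(\frac{1}{170 + d},-66 \right)} = 42628 - -171 = 42628 + 171 = 42799$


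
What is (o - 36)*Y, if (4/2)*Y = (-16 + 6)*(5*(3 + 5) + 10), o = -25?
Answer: 15250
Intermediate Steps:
Y = -250 (Y = ((-16 + 6)*(5*(3 + 5) + 10))/2 = (-10*(5*8 + 10))/2 = (-10*(40 + 10))/2 = (-10*50)/2 = (½)*(-500) = -250)
(o - 36)*Y = (-25 - 36)*(-250) = -61*(-250) = 15250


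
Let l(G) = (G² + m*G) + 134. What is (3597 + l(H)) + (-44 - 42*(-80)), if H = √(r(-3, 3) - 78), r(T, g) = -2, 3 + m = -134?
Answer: 6967 - 548*I*√5 ≈ 6967.0 - 1225.4*I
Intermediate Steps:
m = -137 (m = -3 - 134 = -137)
H = 4*I*√5 (H = √(-2 - 78) = √(-80) = 4*I*√5 ≈ 8.9443*I)
l(G) = 134 + G² - 137*G (l(G) = (G² - 137*G) + 134 = 134 + G² - 137*G)
(3597 + l(H)) + (-44 - 42*(-80)) = (3597 + (134 + (4*I*√5)² - 548*I*√5)) + (-44 - 42*(-80)) = (3597 + (134 - 80 - 548*I*√5)) + (-44 + 3360) = (3597 + (54 - 548*I*√5)) + 3316 = (3651 - 548*I*√5) + 3316 = 6967 - 548*I*√5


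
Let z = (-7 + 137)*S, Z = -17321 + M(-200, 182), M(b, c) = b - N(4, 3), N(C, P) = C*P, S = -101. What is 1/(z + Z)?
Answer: -1/30663 ≈ -3.2613e-5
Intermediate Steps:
M(b, c) = -12 + b (M(b, c) = b - 4*3 = b - 1*12 = b - 12 = -12 + b)
Z = -17533 (Z = -17321 + (-12 - 200) = -17321 - 212 = -17533)
z = -13130 (z = (-7 + 137)*(-101) = 130*(-101) = -13130)
1/(z + Z) = 1/(-13130 - 17533) = 1/(-30663) = -1/30663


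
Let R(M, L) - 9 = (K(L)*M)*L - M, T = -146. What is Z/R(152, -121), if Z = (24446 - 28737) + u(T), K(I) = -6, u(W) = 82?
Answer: -4209/110209 ≈ -0.038191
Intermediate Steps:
Z = -4209 (Z = (24446 - 28737) + 82 = -4291 + 82 = -4209)
R(M, L) = 9 - M - 6*L*M (R(M, L) = 9 + ((-6*M)*L - M) = 9 + (-6*L*M - M) = 9 + (-M - 6*L*M) = 9 - M - 6*L*M)
Z/R(152, -121) = -4209/(9 - 1*152 - 6*(-121)*152) = -4209/(9 - 152 + 110352) = -4209/110209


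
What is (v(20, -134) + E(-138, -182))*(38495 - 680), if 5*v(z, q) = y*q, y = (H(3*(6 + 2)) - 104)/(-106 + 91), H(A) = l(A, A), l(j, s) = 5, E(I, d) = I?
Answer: -59535936/5 ≈ -1.1907e+7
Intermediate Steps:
H(A) = 5
y = 33/5 (y = (5 - 104)/(-106 + 91) = -99/(-15) = -99*(-1/15) = 33/5 ≈ 6.6000)
v(z, q) = 33*q/25 (v(z, q) = (33*q/5)/5 = 33*q/25)
(v(20, -134) + E(-138, -182))*(38495 - 680) = ((33/25)*(-134) - 138)*(38495 - 680) = (-4422/25 - 138)*37815 = -7872/25*37815 = -59535936/5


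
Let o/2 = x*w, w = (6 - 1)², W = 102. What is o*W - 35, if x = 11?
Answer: 56065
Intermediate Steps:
w = 25 (w = 5² = 25)
o = 550 (o = 2*(11*25) = 2*275 = 550)
o*W - 35 = 550*102 - 35 = 56100 - 35 = 56065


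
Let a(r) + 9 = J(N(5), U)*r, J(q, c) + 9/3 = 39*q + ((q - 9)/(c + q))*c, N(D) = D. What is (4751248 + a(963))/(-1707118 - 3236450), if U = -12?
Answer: -34506721/34604976 ≈ -0.99716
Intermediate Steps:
J(q, c) = -3 + 39*q + c*(-9 + q)/(c + q) (J(q, c) = -3 + (39*q + ((q - 9)/(c + q))*c) = -3 + (39*q + ((-9 + q)/(c + q))*c) = -3 + (39*q + c*(-9 + q)/(c + q)) = -3 + 39*q + c*(-9 + q)/(c + q))
a(r) = -9 + 1296*r/7 (a(r) = -9 + ((-12*(-12) - 3*5 + 39*5² + 40*(-12)*5)/(-12 + 5))*r = -9 + ((144 - 15 + 39*25 - 2400)/(-7))*r = -9 + (-(144 - 15 + 975 - 2400)/7)*r = -9 + (-⅐*(-1296))*r = -9 + 1296*r/7)
(4751248 + a(963))/(-1707118 - 3236450) = (4751248 + (-9 + (1296/7)*963))/(-1707118 - 3236450) = (4751248 + (-9 + 1248048/7))/(-4943568) = (4751248 + 1247985/7)*(-1/4943568) = (34506721/7)*(-1/4943568) = -34506721/34604976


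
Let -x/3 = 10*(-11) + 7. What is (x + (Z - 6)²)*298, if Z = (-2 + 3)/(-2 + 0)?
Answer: 209345/2 ≈ 1.0467e+5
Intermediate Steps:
Z = -½ (Z = 1/(-2) = 1*(-½) = -½ ≈ -0.50000)
x = 309 (x = -3*(10*(-11) + 7) = -3*(-110 + 7) = -3*(-103) = 309)
(x + (Z - 6)²)*298 = (309 + (-½ - 6)²)*298 = (309 + (-13/2)²)*298 = (309 + 169/4)*298 = (1405/4)*298 = 209345/2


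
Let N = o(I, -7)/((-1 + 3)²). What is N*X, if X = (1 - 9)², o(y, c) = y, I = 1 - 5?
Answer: -64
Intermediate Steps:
I = -4
N = -1 (N = -4/(-1 + 3)² = -4/(2²) = -4/4 = -4*¼ = -1)
X = 64 (X = (-8)² = 64)
N*X = -1*64 = -64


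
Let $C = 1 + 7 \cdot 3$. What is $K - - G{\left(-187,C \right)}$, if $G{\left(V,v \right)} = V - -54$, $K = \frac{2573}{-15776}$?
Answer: $- \frac{2100781}{15776} \approx -133.16$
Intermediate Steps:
$K = - \frac{2573}{15776}$ ($K = 2573 \left(- \frac{1}{15776}\right) = - \frac{2573}{15776} \approx -0.1631$)
$C = 22$ ($C = 1 + 21 = 22$)
$G{\left(V,v \right)} = 54 + V$ ($G{\left(V,v \right)} = V + 54 = 54 + V$)
$K - - G{\left(-187,C \right)} = - \frac{2573}{15776} - - (54 - 187) = - \frac{2573}{15776} - \left(-1\right) \left(-133\right) = - \frac{2573}{15776} - 133 = - \frac{2100781}{15776}$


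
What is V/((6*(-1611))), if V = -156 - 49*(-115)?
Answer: -5479/9666 ≈ -0.56683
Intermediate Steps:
V = 5479 (V = -156 + 5635 = 5479)
V/((6*(-1611))) = 5479/((6*(-1611))) = 5479/(-9666) = 5479*(-1/9666) = -5479/9666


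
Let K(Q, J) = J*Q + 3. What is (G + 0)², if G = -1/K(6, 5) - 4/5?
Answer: 18769/27225 ≈ 0.68940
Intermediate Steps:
K(Q, J) = 3 + J*Q
G = -137/165 (G = -1/(3 + 5*6) - 4/5 = -1/(3 + 30) - 4*⅕ = -1/33 - ⅘ = -137/165 ≈ -0.83030)
(G + 0)² = (-137/165 + 0)² = (-137/165)² = 18769/27225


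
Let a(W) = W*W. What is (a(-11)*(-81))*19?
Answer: -186219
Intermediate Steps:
a(W) = W²
(a(-11)*(-81))*19 = ((-11)²*(-81))*19 = (121*(-81))*19 = -9801*19 = -186219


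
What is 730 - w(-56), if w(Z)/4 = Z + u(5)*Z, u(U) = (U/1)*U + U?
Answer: 7674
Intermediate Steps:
u(U) = U + U**2 (u(U) = (U*1)*U + U = U*U + U = U**2 + U = U + U**2)
w(Z) = 124*Z (w(Z) = 4*(Z + (5*(1 + 5))*Z) = 4*(Z + (5*6)*Z) = 4*(Z + 30*Z) = 4*(31*Z) = 124*Z)
730 - w(-56) = 730 - 124*(-56) = 730 - 1*(-6944) = 730 + 6944 = 7674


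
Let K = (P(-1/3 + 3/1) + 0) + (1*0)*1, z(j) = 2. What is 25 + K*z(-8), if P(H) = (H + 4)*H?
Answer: 545/9 ≈ 60.556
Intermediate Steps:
P(H) = H*(4 + H) (P(H) = (4 + H)*H = H*(4 + H))
K = 160/9 (K = ((-1/3 + 3/1)*(4 + (-1/3 + 3/1)) + 0) + (1*0)*1 = ((-1*1/3 + 3*1)*(4 + (-1*1/3 + 3*1)) + 0) + 0*1 = ((-1/3 + 3)*(4 + (-1/3 + 3)) + 0) + 0 = (8*(4 + 8/3)/3 + 0) + 0 = ((8/3)*(20/3) + 0) + 0 = (160/9 + 0) + 0 = 160/9 + 0 = 160/9 ≈ 17.778)
25 + K*z(-8) = 25 + (160/9)*2 = 25 + 320/9 = 545/9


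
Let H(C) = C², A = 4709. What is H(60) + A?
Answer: 8309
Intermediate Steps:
H(60) + A = 60² + 4709 = 3600 + 4709 = 8309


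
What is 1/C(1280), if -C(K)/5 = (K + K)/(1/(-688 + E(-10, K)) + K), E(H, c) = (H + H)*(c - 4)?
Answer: -33546239/335462400 ≈ -0.10000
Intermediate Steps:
E(H, c) = 2*H*(-4 + c) (E(H, c) = (2*H)*(-4 + c) = 2*H*(-4 + c))
C(K) = -10*K/(K + 1/(-608 - 20*K)) (C(K) = -5*(K + K)/(1/(-688 + 2*(-10)*(-4 + K)) + K) = -5*2*K/(1/(-688 + (80 - 20*K)) + K) = -5*2*K/(1/(-608 - 20*K) + K) = -5*2*K/(K + 1/(-608 - 20*K)) = -10*K/(K + 1/(-608 - 20*K)))
1/C(1280) = 1/(40*1280*(-152 - 5*1280)/(-1 + 20*1280² + 608*1280)) = 1/(40*1280*(-152 - 6400)/(-1 + 20*1638400 + 778240)) = 1/(40*1280*(-6552)/(-1 + 32768000 + 778240)) = 1/(40*1280*(-6552)/33546239) = 1/(40*1280*(1/33546239)*(-6552)) = 1/(-335462400/33546239) = -33546239/335462400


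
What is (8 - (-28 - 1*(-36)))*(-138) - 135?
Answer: -135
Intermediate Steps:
(8 - (-28 - 1*(-36)))*(-138) - 135 = (8 - (-28 + 36))*(-138) - 135 = (8 - 1*8)*(-138) - 135 = (8 - 8)*(-138) - 135 = 0*(-138) - 135 = 0 - 135 = -135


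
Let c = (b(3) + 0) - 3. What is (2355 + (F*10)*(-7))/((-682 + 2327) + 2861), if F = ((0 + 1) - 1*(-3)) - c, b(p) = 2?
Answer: 2005/4506 ≈ 0.44496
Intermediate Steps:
c = -1 (c = (2 + 0) - 3 = 2 - 3 = -1)
F = 5 (F = ((0 + 1) - 1*(-3)) - 1*(-1) = (1 + 3) + 1 = 4 + 1 = 5)
(2355 + (F*10)*(-7))/((-682 + 2327) + 2861) = (2355 + (5*10)*(-7))/((-682 + 2327) + 2861) = (2355 + 50*(-7))/(1645 + 2861) = (2355 - 350)/4506 = 2005*(1/4506) = 2005/4506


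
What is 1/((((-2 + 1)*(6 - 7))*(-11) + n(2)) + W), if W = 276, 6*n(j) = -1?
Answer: 6/1589 ≈ 0.0037760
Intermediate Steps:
n(j) = -1/6 (n(j) = (1/6)*(-1) = -1/6)
1/((((-2 + 1)*(6 - 7))*(-11) + n(2)) + W) = 1/((((-2 + 1)*(6 - 7))*(-11) - 1/6) + 276) = 1/((-1*(-1)*(-11) - 1/6) + 276) = 1/((1*(-11) - 1/6) + 276) = 1/((-11 - 1/6) + 276) = 1/(-67/6 + 276) = 1/(1589/6) = 6/1589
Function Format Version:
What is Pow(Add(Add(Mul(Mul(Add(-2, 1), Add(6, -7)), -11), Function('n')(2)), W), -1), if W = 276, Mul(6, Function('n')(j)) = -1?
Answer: Rational(6, 1589) ≈ 0.0037760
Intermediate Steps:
Function('n')(j) = Rational(-1, 6) (Function('n')(j) = Mul(Rational(1, 6), -1) = Rational(-1, 6))
Pow(Add(Add(Mul(Mul(Add(-2, 1), Add(6, -7)), -11), Function('n')(2)), W), -1) = Pow(Add(Add(Mul(Mul(Add(-2, 1), Add(6, -7)), -11), Rational(-1, 6)), 276), -1) = Pow(Add(Add(Mul(Mul(-1, -1), -11), Rational(-1, 6)), 276), -1) = Pow(Add(Add(Mul(1, -11), Rational(-1, 6)), 276), -1) = Pow(Add(Add(-11, Rational(-1, 6)), 276), -1) = Pow(Add(Rational(-67, 6), 276), -1) = Pow(Rational(1589, 6), -1) = Rational(6, 1589)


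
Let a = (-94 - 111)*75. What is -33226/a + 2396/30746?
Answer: 529202548/236359875 ≈ 2.2390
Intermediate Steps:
a = -15375 (a = -205*75 = -15375)
-33226/a + 2396/30746 = -33226/(-15375) + 2396/30746 = -33226*(-1/15375) + 2396*(1/30746) = 33226/15375 + 1198/15373 = 529202548/236359875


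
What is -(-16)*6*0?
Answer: 0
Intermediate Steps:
-(-16)*6*0 = -8*(-12)*0 = 96*0 = 0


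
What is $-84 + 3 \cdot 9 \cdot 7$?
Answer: $105$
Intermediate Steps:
$-84 + 3 \cdot 9 \cdot 7 = -84 + 27 \cdot 7 = -84 + 189 = 105$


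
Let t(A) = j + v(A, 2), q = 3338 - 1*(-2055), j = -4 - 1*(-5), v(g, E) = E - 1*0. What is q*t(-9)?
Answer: 16179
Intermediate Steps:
v(g, E) = E (v(g, E) = E + 0 = E)
j = 1 (j = -4 + 5 = 1)
q = 5393 (q = 3338 + 2055 = 5393)
t(A) = 3 (t(A) = 1 + 2 = 3)
q*t(-9) = 5393*3 = 16179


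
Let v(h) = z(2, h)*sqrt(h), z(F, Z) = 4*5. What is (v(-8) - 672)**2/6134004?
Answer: 112096/1533501 - 4480*I*sqrt(2)/511167 ≈ 0.073098 - 0.012395*I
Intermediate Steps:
z(F, Z) = 20
v(h) = 20*sqrt(h)
(v(-8) - 672)**2/6134004 = (20*sqrt(-8) - 672)**2/6134004 = (20*(2*I*sqrt(2)) - 672)**2*(1/6134004) = (40*I*sqrt(2) - 672)**2*(1/6134004) = (-672 + 40*I*sqrt(2))**2*(1/6134004) = (-672 + 40*I*sqrt(2))**2/6134004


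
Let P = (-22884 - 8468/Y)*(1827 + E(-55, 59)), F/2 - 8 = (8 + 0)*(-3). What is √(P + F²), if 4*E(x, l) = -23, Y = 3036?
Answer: I*√96047774877219/1518 ≈ 6456.1*I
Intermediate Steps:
F = -32 (F = 16 + 2*((8 + 0)*(-3)) = 16 + 2*(8*(-3)) = 16 + 2*(-24) = 16 - 48 = -32)
E(x, l) = -23/4 (E(x, l) = (¼)*(-23) = -23/4)
P = -126548266805/3036 (P = (-22884 - 8468/3036)*(1827 - 23/4) = (-22884 - 8468*1/3036)*(7285/4) = (-22884 - 2117/759)*(7285/4) = -17371073/759*7285/4 = -126548266805/3036 ≈ -4.1683e+7)
√(P + F²) = √(-126548266805/3036 + (-32)²) = √(-126548266805/3036 + 1024) = √(-126545157941/3036) = I*√96047774877219/1518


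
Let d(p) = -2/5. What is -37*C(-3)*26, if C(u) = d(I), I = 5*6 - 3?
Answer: 1924/5 ≈ 384.80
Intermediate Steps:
I = 27 (I = 30 - 3 = 27)
d(p) = -2/5 (d(p) = -2*1/5 = -2/5)
C(u) = -2/5
-37*C(-3)*26 = -37*(-2/5)*26 = (74/5)*26 = 1924/5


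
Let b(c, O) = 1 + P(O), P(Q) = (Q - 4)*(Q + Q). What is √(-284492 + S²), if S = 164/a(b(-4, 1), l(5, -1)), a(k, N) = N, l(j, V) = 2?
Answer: 2*I*√69442 ≈ 527.04*I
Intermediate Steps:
P(Q) = 2*Q*(-4 + Q) (P(Q) = (-4 + Q)*(2*Q) = 2*Q*(-4 + Q))
b(c, O) = 1 + 2*O*(-4 + O)
S = 82 (S = 164/2 = 164*(½) = 82)
√(-284492 + S²) = √(-284492 + 82²) = √(-284492 + 6724) = √(-277768) = 2*I*√69442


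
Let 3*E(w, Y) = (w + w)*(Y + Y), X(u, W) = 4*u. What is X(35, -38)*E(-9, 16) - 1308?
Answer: -28188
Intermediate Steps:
E(w, Y) = 4*Y*w/3 (E(w, Y) = ((w + w)*(Y + Y))/3 = ((2*w)*(2*Y))/3 = (4*Y*w)/3 = 4*Y*w/3)
X(35, -38)*E(-9, 16) - 1308 = (4*35)*((4/3)*16*(-9)) - 1308 = 140*(-192) - 1308 = -26880 - 1308 = -28188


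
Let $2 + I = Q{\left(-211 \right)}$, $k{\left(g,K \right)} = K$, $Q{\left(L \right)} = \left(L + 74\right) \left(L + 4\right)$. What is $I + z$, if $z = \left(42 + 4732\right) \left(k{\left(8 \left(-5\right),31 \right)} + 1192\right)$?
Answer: $5866959$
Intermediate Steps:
$Q{\left(L \right)} = \left(4 + L\right) \left(74 + L\right)$ ($Q{\left(L \right)} = \left(74 + L\right) \left(4 + L\right) = \left(4 + L\right) \left(74 + L\right)$)
$I = 28357$ ($I = -2 + \left(296 + \left(-211\right)^{2} + 78 \left(-211\right)\right) = -2 + \left(296 + 44521 - 16458\right) = -2 + 28359 = 28357$)
$z = 5838602$ ($z = \left(42 + 4732\right) \left(31 + 1192\right) = 4774 \cdot 1223 = 5838602$)
$I + z = 28357 + 5838602 = 5866959$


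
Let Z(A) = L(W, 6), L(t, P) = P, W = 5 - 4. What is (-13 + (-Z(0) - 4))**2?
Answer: 529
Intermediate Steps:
W = 1
Z(A) = 6
(-13 + (-Z(0) - 4))**2 = (-13 + (-1*6 - 4))**2 = (-13 + (-6 - 4))**2 = (-13 - 10)**2 = (-23)**2 = 529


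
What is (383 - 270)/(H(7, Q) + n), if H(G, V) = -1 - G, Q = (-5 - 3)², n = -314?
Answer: -113/322 ≈ -0.35093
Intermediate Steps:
Q = 64 (Q = (-8)² = 64)
(383 - 270)/(H(7, Q) + n) = (383 - 270)/((-1 - 1*7) - 314) = 113/((-1 - 7) - 314) = 113/(-8 - 314) = 113/(-322) = 113*(-1/322) = -113/322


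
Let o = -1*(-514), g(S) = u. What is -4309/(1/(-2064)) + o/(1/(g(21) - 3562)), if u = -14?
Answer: 7055712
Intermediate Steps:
g(S) = -14
o = 514
-4309/(1/(-2064)) + o/(1/(g(21) - 3562)) = -4309/(1/(-2064)) + 514/(1/(-14 - 3562)) = -4309/(-1/2064) + 514/(1/(-3576)) = -4309*(-2064) + 514/(-1/3576) = 8893776 + 514*(-3576) = 8893776 - 1838064 = 7055712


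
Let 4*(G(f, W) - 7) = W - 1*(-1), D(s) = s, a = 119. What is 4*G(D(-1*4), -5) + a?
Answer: 143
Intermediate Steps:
G(f, W) = 29/4 + W/4 (G(f, W) = 7 + (W - 1*(-1))/4 = 7 + (W + 1)/4 = 7 + (1 + W)/4 = 7 + (1/4 + W/4) = 29/4 + W/4)
4*G(D(-1*4), -5) + a = 4*(29/4 + (1/4)*(-5)) + 119 = 4*(29/4 - 5/4) + 119 = 4*6 + 119 = 24 + 119 = 143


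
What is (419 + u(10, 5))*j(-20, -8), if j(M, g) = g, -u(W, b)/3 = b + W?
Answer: -2992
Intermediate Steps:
u(W, b) = -3*W - 3*b (u(W, b) = -3*(b + W) = -3*(W + b) = -3*W - 3*b)
(419 + u(10, 5))*j(-20, -8) = (419 + (-3*10 - 3*5))*(-8) = (419 + (-30 - 15))*(-8) = (419 - 45)*(-8) = 374*(-8) = -2992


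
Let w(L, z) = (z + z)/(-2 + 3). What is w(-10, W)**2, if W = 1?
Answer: 4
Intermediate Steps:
w(L, z) = 2*z (w(L, z) = (2*z)/1 = (2*z)*1 = 2*z)
w(-10, W)**2 = (2*1)**2 = 2**2 = 4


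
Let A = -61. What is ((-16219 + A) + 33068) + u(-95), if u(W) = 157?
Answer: 16945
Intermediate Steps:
((-16219 + A) + 33068) + u(-95) = ((-16219 - 61) + 33068) + 157 = (-16280 + 33068) + 157 = 16788 + 157 = 16945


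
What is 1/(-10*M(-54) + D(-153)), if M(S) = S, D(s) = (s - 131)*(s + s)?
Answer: 1/87444 ≈ 1.1436e-5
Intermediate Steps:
D(s) = 2*s*(-131 + s) (D(s) = (-131 + s)*(2*s) = 2*s*(-131 + s))
1/(-10*M(-54) + D(-153)) = 1/(-10*(-54) + 2*(-153)*(-131 - 153)) = 1/(540 + 2*(-153)*(-284)) = 1/(540 + 86904) = 1/87444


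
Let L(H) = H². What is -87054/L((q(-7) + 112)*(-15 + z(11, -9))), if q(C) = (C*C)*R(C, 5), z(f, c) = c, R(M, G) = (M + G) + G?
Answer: -14509/6439776 ≈ -0.0022530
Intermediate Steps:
R(M, G) = M + 2*G (R(M, G) = (G + M) + G = M + 2*G)
q(C) = C²*(10 + C) (q(C) = (C*C)*(C + 2*5) = C²*(C + 10) = C²*(10 + C))
-87054/L((q(-7) + 112)*(-15 + z(11, -9))) = -87054*1/((-15 - 9)²*((-7)²*(10 - 7) + 112)²) = -87054*1/(576*(49*3 + 112)²) = -87054*1/(576*(147 + 112)²) = -87054/((259*(-24))²) = -87054/((-6216)²) = -87054/38638656 = -87054*1/38638656 = -14509/6439776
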